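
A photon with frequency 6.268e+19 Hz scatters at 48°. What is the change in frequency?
9.009e+18 Hz (decrease)

Convert frequency to wavelength (c = 299792458 m/s):
λ₀ = c/f₀ = 299792458/6.268e+19 = 4.7829046e-12 m = 4.7829 pm

Calculate Compton shift:
Δλ = λ_C(1 - cos(48°)) = 0.8028 pm

Final wavelength:
λ' = λ₀ + Δλ = 4.7829 + 0.8028 = 5.5857 pm

Final frequency:
f' = c/λ' = 299792458/5.5856964e-12 = 5.3671456e+19 Hz

Frequency shift (decrease):
Δf = f₀ - f' = 6.268e+19 - 5.3671456e+19 = 9.009e+18 Hz

(Intermediate values are shown rounded; full precision is carried through to the final answer.)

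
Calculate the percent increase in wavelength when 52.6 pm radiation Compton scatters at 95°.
5.0148%

Calculate the Compton shift:
Δλ = λ_C(1 - cos(95°))
Δλ = 2.4263 × (1 - cos(95°))
Δλ = 2.4263 × 1.0872
Δλ = 2.6378 pm

Percentage change:
(Δλ/λ₀) × 100 = (2.6378/52.6) × 100
= 5.0148%

(Intermediate values are shown rounded; full precision is carried through to the final answer.)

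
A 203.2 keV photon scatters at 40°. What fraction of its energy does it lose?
0.0851 (or 8.51%)

Calculate initial and final photon energies:

Initial: E₀ = 203.2 keV → λ₀ = 6.1016 pm
Compton shift: Δλ = 0.5676 pm
Final wavelength: λ' = 6.6692 pm
Final energy: E' = 185.9047 keV

Fractional energy loss:
(E₀ - E')/E₀ = (203.2000 - 185.9047)/203.2000
= 17.2953/203.2000
= 0.0851
= 8.51%

(Intermediate values are shown rounded; full precision is carried through to the final answer.)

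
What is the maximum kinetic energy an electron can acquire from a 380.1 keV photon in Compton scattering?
227.3067 keV

Maximum energy transfer occurs at θ = 180° (backscattering).

Initial photon: E₀ = 380.1 keV → λ₀ = 3.2619 pm

Maximum Compton shift (at 180°):
Δλ_max = 2λ_C = 2 × 2.4263 = 4.8526 pm

Final wavelength:
λ' = 3.2619 + 4.8526 = 8.1145 pm

Minimum photon energy (maximum energy to electron):
E'_min = hc/λ' = 152.7933 keV

Maximum electron kinetic energy:
K_max = E₀ - E'_min = 380.1000 - 152.7933 = 227.3067 keV

(Intermediate values are shown rounded; full precision is carried through to the final answer.)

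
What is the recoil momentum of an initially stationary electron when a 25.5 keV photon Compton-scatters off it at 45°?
1.0357e-23 kg·m/s

The electron is initially at rest, so by conservation of momentum:
p⃗_e = p⃗₀ − p⃗'  (incident photon momentum minus scattered photon momentum)

Photon momentum magnitudes (p = h/λ = E/c):
λ₀ = hc/E₀ = 48.6213 pm → p₀ = h/λ₀ = 1.3628e-23 kg·m/s
Δλ = λ_C(1 − cos 45°) = 0.7106 pm
λ' = 49.3319 pm → p' = h/λ' = 1.3432e-23 kg·m/s

The scattered photon makes angle θ = 45° with the incident direction, so by the law of cosines:
|p⃗_e|² = p₀² + p'² − 2p₀p'cos θ
|p⃗_e|² = (1.3628e-23)² + (1.3432e-23)² − 2·1.3628e-23·1.3432e-23·cos(45°)
|p⃗_e| = 1.0357e-23 kg·m/s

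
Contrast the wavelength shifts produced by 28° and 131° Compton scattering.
131° produces the larger shift by a factor of 14.148

Calculate both shifts using Δλ = λ_C(1 - cos θ):

For θ₁ = 28°:
Δλ₁ = 2.4263 × (1 - cos(28°))
Δλ₁ = 2.4263 × 0.1171
Δλ₁ = 0.2840 pm

For θ₂ = 131°:
Δλ₂ = 2.4263 × (1 - cos(131°))
Δλ₂ = 2.4263 × 1.6561
Δλ₂ = 4.0181 pm

The 131° angle produces the larger shift.
Ratio: 4.0181/0.2840 = 14.148

(Intermediate values are shown rounded; full precision is carried through to the final answer.)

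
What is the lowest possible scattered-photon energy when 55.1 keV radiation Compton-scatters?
45.3253 keV (at θ = 180°)

The scattered photon has minimum energy when its wavelength is maximum, i.e., when the Compton shift Δλ = λ_C(1 − cos θ) is maximum. This occurs at θ = 180° (backscattering), giving Δλ_max = 2λ_C = 4.8526 pm.

Initial wavelength: λ₀ = hc/E₀ = 22.5017 pm
Maximum final wavelength: λ'_max = λ₀ + 2λ_C = 22.5017 + 4.8526 = 27.3543 pm
Minimum final energy: E'_min = hc/λ'_max = 45.3253 keV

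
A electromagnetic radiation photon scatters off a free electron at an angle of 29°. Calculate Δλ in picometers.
0.3042 pm

Using the Compton scattering formula:
Δλ = λ_C(1 - cos θ)

where λ_C = h/(m_e·c) ≈ 2.4263 pm is the Compton wavelength of an electron.

For θ = 29°:
cos(29°) = 0.8746
1 - cos(29°) = 0.1254

Δλ = 2.4263 × 0.1254
Δλ = 0.3042 pm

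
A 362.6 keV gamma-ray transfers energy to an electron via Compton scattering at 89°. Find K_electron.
148.9548 keV

By energy conservation: K_e = E_initial - E_final

First find the scattered photon energy:
Initial wavelength: λ = hc/E = 3.4193 pm
Compton shift: Δλ = λ_C(1 - cos(89°)) = 2.3840 pm
Final wavelength: λ' = 3.4193 + 2.3840 = 5.8033 pm
Final photon energy: E' = hc/λ' = 213.6452 keV

Electron kinetic energy:
K_e = E - E' = 362.6000 - 213.6452 = 148.9548 keV

(Intermediate values are shown rounded; full precision is carried through to the final answer.)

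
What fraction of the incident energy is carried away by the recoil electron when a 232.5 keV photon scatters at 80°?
0.2732 (or 27.32%)

Calculate initial and final photon energies:

Initial: E₀ = 232.5 keV → λ₀ = 5.3327 pm
Compton shift: Δλ = 2.0050 pm
Final wavelength: λ' = 7.3376 pm
Final energy: E' = 168.9701 keV

Fractional energy loss:
(E₀ - E')/E₀ = (232.5000 - 168.9701)/232.5000
= 63.5299/232.5000
= 0.2732
= 27.32%

(Intermediate values are shown rounded; full precision is carried through to the final answer.)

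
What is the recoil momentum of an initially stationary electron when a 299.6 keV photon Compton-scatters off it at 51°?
1.2818e-22 kg·m/s

The electron is initially at rest, so by conservation of momentum:
p⃗_e = p⃗₀ − p⃗'  (incident photon momentum minus scattered photon momentum)

Photon momentum magnitudes (p = h/λ = E/c):
λ₀ = hc/E₀ = 4.1383 pm → p₀ = h/λ₀ = 1.6011e-22 kg·m/s
Δλ = λ_C(1 − cos 51°) = 0.8994 pm
λ' = 5.0377 pm → p' = h/λ' = 1.3153e-22 kg·m/s

The scattered photon makes angle θ = 51° with the incident direction, so by the law of cosines:
|p⃗_e|² = p₀² + p'² − 2p₀p'cos θ
|p⃗_e|² = (1.6011e-22)² + (1.3153e-22)² − 2·1.6011e-22·1.3153e-22·cos(51°)
|p⃗_e| = 1.2818e-22 kg·m/s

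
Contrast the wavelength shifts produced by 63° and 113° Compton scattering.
113° produces the larger shift by a factor of 2.547

Calculate both shifts using Δλ = λ_C(1 - cos θ):

For θ₁ = 63°:
Δλ₁ = 2.4263 × (1 - cos(63°))
Δλ₁ = 2.4263 × 0.5460
Δλ₁ = 1.3248 pm

For θ₂ = 113°:
Δλ₂ = 2.4263 × (1 - cos(113°))
Δλ₂ = 2.4263 × 1.3907
Δλ₂ = 3.3743 pm

The 113° angle produces the larger shift.
Ratio: 3.3743/1.3248 = 2.547

(Intermediate values are shown rounded; full precision is carried through to the final answer.)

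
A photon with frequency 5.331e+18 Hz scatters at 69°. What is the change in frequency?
1.436e+17 Hz (decrease)

Convert frequency to wavelength (c = 299792458 m/s):
λ₀ = c/f₀ = 299792458/5.331e+18 = 5.6235689e-11 m = 56.2357 pm

Calculate Compton shift:
Δλ = λ_C(1 - cos(69°)) = 1.5568 pm

Final wavelength:
λ' = λ₀ + Δλ = 56.2357 + 1.5568 = 57.7925 pm

Final frequency:
f' = c/λ' = 299792458/5.7792487e-11 = 5.1873950e+18 Hz

Frequency shift (decrease):
Δf = f₀ - f' = 5.331e+18 - 5.1873950e+18 = 1.436e+17 Hz

(Intermediate values are shown rounded; full precision is carried through to the final answer.)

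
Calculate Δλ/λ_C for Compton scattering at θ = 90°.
1.0000 λ_C

The Compton shift formula is:
Δλ = λ_C(1 - cos θ)

Dividing both sides by λ_C:
Δλ/λ_C = 1 - cos θ

For θ = 90°:
Δλ/λ_C = 1 - cos(90°)
Δλ/λ_C = 1 - 0.0000
Δλ/λ_C = 1.0000

This means the shift is 1.0000 × λ_C = 2.4263 pm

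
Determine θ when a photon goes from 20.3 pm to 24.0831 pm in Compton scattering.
124.00°

First find the wavelength shift:
Δλ = λ' - λ = 24.0831 - 20.3 = 3.7831 pm

Using Δλ = λ_C(1 - cos θ), with λ_C = h/(m_e·c) ≈ 2.42631024 pm:
cos θ = 1 - Δλ/λ_C
cos θ = 1 - 3.7831/2.42631024
cos θ = -0.559199

θ = arccos(-0.559199)
θ = 124.00°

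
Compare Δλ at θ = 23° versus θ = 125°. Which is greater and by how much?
125° produces the larger shift by a factor of 19.795

Calculate both shifts using Δλ = λ_C(1 - cos θ):

For θ₁ = 23°:
Δλ₁ = 2.4263 × (1 - cos(23°))
Δλ₁ = 2.4263 × 0.0795
Δλ₁ = 0.1929 pm

For θ₂ = 125°:
Δλ₂ = 2.4263 × (1 - cos(125°))
Δλ₂ = 2.4263 × 1.5736
Δλ₂ = 3.8180 pm

The 125° angle produces the larger shift.
Ratio: 3.8180/0.1929 = 19.795

(Intermediate values are shown rounded; full precision is carried through to the final answer.)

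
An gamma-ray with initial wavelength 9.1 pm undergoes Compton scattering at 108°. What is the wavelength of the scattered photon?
12.2761 pm

Using the Compton scattering formula:
λ' = λ + Δλ = λ + λ_C(1 - cos θ)

Given:
- Initial wavelength λ = 9.1 pm
- Scattering angle θ = 108°
- Compton wavelength λ_C ≈ 2.4263 pm

Calculate the shift:
Δλ = 2.4263 × (1 - cos(108°))
Δλ = 2.4263 × 1.3090
Δλ = 3.1761 pm

Final wavelength:
λ' = 9.1 + 3.1761 = 12.2761 pm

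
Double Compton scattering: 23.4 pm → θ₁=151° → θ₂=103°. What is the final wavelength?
30.9205 pm

Apply Compton shift twice:

First scattering at θ₁ = 151°:
Δλ₁ = λ_C(1 - cos(151°))
Δλ₁ = 2.4263 × 1.8746
Δλ₁ = 4.5484 pm

After first scattering:
λ₁ = 23.4 + 4.5484 = 27.9484 pm

Second scattering at θ₂ = 103°:
Δλ₂ = λ_C(1 - cos(103°))
Δλ₂ = 2.4263 × 1.2250
Δλ₂ = 2.9721 pm

Final wavelength:
λ₂ = 27.9484 + 2.9721 = 30.9205 pm

Total shift: Δλ_total = 4.5484 + 2.9721 = 7.5205 pm

(Intermediate values are shown rounded; full precision is carried through to the final answer.)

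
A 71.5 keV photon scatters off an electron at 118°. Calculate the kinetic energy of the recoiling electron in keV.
12.1940 keV

By energy conservation: K_e = E_initial - E_final

First find the scattered photon energy:
Initial wavelength: λ = hc/E = 17.3404 pm
Compton shift: Δλ = λ_C(1 - cos(118°)) = 3.5654 pm
Final wavelength: λ' = 17.3404 + 3.5654 = 20.9058 pm
Final photon energy: E' = hc/λ' = 59.3060 keV

Electron kinetic energy:
K_e = E - E' = 71.5000 - 59.3060 = 12.1940 keV

(Intermediate values are shown rounded; full precision is carried through to the final answer.)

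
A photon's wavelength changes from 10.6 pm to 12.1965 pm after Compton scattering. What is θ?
70.00°

First find the wavelength shift:
Δλ = λ' - λ = 12.1965 - 10.6 = 1.5965 pm

Using Δλ = λ_C(1 - cos θ), with λ_C = h/(m_e·c) ≈ 2.42631024 pm:
cos θ = 1 - Δλ/λ_C
cos θ = 1 - 1.5965/2.42631024
cos θ = 0.342005

θ = arccos(0.342005)
θ = 70.00°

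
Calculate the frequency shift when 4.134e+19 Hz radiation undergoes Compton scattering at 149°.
1.584e+19 Hz (decrease)

Convert frequency to wavelength (c = 299792458 m/s):
λ₀ = c/f₀ = 299792458/4.134e+19 = 7.2518737e-12 m = 7.2519 pm

Calculate Compton shift:
Δλ = λ_C(1 - cos(149°)) = 4.5061 pm

Final wavelength:
λ' = λ₀ + Δλ = 7.2519 + 4.5061 = 11.7579 pm

Final frequency:
f' = c/λ' = 299792458/1.1757938e-11 = 2.5497027e+19 Hz

Frequency shift (decrease):
Δf = f₀ - f' = 4.134e+19 - 2.5497027e+19 = 1.584e+19 Hz

(Intermediate values are shown rounded; full precision is carried through to the final answer.)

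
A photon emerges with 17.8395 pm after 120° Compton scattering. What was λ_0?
14.2000 pm

From λ' = λ + Δλ, we have λ = λ' - Δλ

First calculate the Compton shift:
Δλ = λ_C(1 - cos θ)
Δλ = 2.4263 × (1 - cos(120°))
Δλ = 2.4263 × 1.5000
Δλ = 3.6395 pm

Initial wavelength:
λ = λ' - Δλ
λ = 17.8395 - 3.6395
λ = 14.2000 pm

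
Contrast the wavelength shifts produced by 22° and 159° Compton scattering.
159° produces the larger shift by a factor of 26.554

Calculate both shifts using Δλ = λ_C(1 - cos θ):

For θ₁ = 22°:
Δλ₁ = 2.4263 × (1 - cos(22°))
Δλ₁ = 2.4263 × 0.0728
Δλ₁ = 0.1767 pm

For θ₂ = 159°:
Δλ₂ = 2.4263 × (1 - cos(159°))
Δλ₂ = 2.4263 × 1.9336
Δλ₂ = 4.6915 pm

The 159° angle produces the larger shift.
Ratio: 4.6915/0.1767 = 26.554

(Intermediate values are shown rounded; full precision is carried through to the final answer.)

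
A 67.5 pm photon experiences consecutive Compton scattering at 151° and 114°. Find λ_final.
75.4616 pm

Apply Compton shift twice:

First scattering at θ₁ = 151°:
Δλ₁ = λ_C(1 - cos(151°))
Δλ₁ = 2.4263 × 1.8746
Δλ₁ = 4.5484 pm

After first scattering:
λ₁ = 67.5 + 4.5484 = 72.0484 pm

Second scattering at θ₂ = 114°:
Δλ₂ = λ_C(1 - cos(114°))
Δλ₂ = 2.4263 × 1.4067
Δλ₂ = 3.4132 pm

Final wavelength:
λ₂ = 72.0484 + 3.4132 = 75.4616 pm

Total shift: Δλ_total = 4.5484 + 3.4132 = 7.9616 pm

(Intermediate values are shown rounded; full precision is carried through to the final answer.)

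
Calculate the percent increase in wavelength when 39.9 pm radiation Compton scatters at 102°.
7.3453%

Calculate the Compton shift:
Δλ = λ_C(1 - cos(102°))
Δλ = 2.4263 × (1 - cos(102°))
Δλ = 2.4263 × 1.2079
Δλ = 2.9308 pm

Percentage change:
(Δλ/λ₀) × 100 = (2.9308/39.9) × 100
= 7.3453%

(Intermediate values are shown rounded; full precision is carried through to the final answer.)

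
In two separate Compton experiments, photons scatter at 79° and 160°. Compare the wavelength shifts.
160° produces the larger shift by a factor of 2.397

Calculate both shifts using Δλ = λ_C(1 - cos θ):

For θ₁ = 79°:
Δλ₁ = 2.4263 × (1 - cos(79°))
Δλ₁ = 2.4263 × 0.8092
Δλ₁ = 1.9633 pm

For θ₂ = 160°:
Δλ₂ = 2.4263 × (1 - cos(160°))
Δλ₂ = 2.4263 × 1.9397
Δλ₂ = 4.7063 pm

The 160° angle produces the larger shift.
Ratio: 4.7063/1.9633 = 2.397

(Intermediate values are shown rounded; full precision is carried through to the final answer.)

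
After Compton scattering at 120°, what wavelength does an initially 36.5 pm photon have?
40.1395 pm

Using the Compton formula: λ' = λ + λ_C(1 − cos θ)

For θ = 120°, cos θ = -1/2 (exact) = -0.5000, so:
1 − cos 120° = 1 − (-1/2) = 1.5000

Δλ = λ_C × 1.5000 = 2.4263 × 1.5000 = 3.6395 pm

λ' = 36.5 + 3.6395 = 40.1395 pm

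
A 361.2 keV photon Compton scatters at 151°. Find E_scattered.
155.3497 keV

First convert energy to wavelength:
λ = hc/E, with hc ≈ 1239.842 keV·pm (i.e. 1239.842 eV·nm)

For E = 361.2 keV = 361200 eV:
λ = 1239.842 keV·pm / 361.2 keV
λ = 3.4326 pm

Calculate the Compton shift:
Δλ = λ_C(1 - cos(151°)) = 2.4263 × 1.8746
Δλ = 4.5484 pm

Final wavelength:
λ' = 3.4326 + 4.5484 = 7.9810 pm

Final energy:
E' = hc/λ' = 1239.842 / 7.9810 = 155.3497 keV

(Intermediate values are shown rounded; full precision is carried through to the final answer.)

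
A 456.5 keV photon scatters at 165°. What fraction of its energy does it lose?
0.6372 (or 63.72%)

Calculate initial and final photon energies:

Initial: E₀ = 456.5 keV → λ₀ = 2.7160 pm
Compton shift: Δλ = 4.7699 pm
Final wavelength: λ' = 7.4859 pm
Final energy: E' = 165.6232 keV

Fractional energy loss:
(E₀ - E')/E₀ = (456.5000 - 165.6232)/456.5000
= 290.8768/456.5000
= 0.6372
= 63.72%

(Intermediate values are shown rounded; full precision is carried through to the final answer.)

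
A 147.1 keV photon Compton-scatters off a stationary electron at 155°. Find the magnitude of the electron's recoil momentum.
1.2645e-22 kg·m/s

The electron is initially at rest, so by conservation of momentum:
p⃗_e = p⃗₀ − p⃗'  (incident photon momentum minus scattered photon momentum)

Photon momentum magnitudes (p = h/λ = E/c):
λ₀ = hc/E₀ = 8.4286 pm → p₀ = h/λ₀ = 7.8614e-23 kg·m/s
Δλ = λ_C(1 − cos 155°) = 4.6253 pm
λ' = 13.0539 pm → p' = h/λ' = 5.0759e-23 kg·m/s

The scattered photon makes angle θ = 155° with the incident direction, so by the law of cosines:
|p⃗_e|² = p₀² + p'² − 2p₀p'cos θ
|p⃗_e|² = (7.8614e-23)² + (5.0759e-23)² − 2·7.8614e-23·5.0759e-23·cos(155°)
|p⃗_e| = 1.2645e-22 kg·m/s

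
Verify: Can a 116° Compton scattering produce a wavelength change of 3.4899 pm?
Yes, consistent

Calculate the expected shift for θ = 116°:

Δλ_expected = λ_C(1 - cos(116°))
Δλ_expected = 2.4263 × (1 - cos(116°))
Δλ_expected = 2.4263 × 1.4384
Δλ_expected = 3.4899 pm

Given shift: 3.4899 pm
Expected shift: 3.4899 pm
Difference: 0.0000 pm

The values match. This is consistent with Compton scattering at the stated angle.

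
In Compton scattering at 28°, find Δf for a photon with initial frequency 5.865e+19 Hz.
3.087e+18 Hz (decrease)

Convert frequency to wavelength (c = 299792458 m/s):
λ₀ = c/f₀ = 299792458/5.865e+19 = 5.1115509e-12 m = 5.1116 pm

Calculate Compton shift:
Δλ = λ_C(1 - cos(28°)) = 0.2840 pm

Final wavelength:
λ' = λ₀ + Δλ = 5.1116 + 0.2840 = 5.3956 pm

Final frequency:
f' = c/λ' = 299792458/5.3955563e-12 = 5.5562845e+19 Hz

Frequency shift (decrease):
Δf = f₀ - f' = 5.865e+19 - 5.5562845e+19 = 3.087e+18 Hz

(Intermediate values are shown rounded; full precision is carried through to the final answer.)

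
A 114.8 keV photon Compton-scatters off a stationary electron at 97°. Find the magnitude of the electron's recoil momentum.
8.3055e-23 kg·m/s

The electron is initially at rest, so by conservation of momentum:
p⃗_e = p⃗₀ − p⃗'  (incident photon momentum minus scattered photon momentum)

Photon momentum magnitudes (p = h/λ = E/c):
λ₀ = hc/E₀ = 10.8000 pm → p₀ = h/λ₀ = 6.1352e-23 kg·m/s
Δλ = λ_C(1 − cos 97°) = 2.7220 pm
λ' = 13.5220 pm → p' = h/λ' = 4.9002e-23 kg·m/s

The scattered photon makes angle θ = 97° with the incident direction, so by the law of cosines:
|p⃗_e|² = p₀² + p'² − 2p₀p'cos θ
|p⃗_e|² = (6.1352e-23)² + (4.9002e-23)² − 2·6.1352e-23·4.9002e-23·cos(97°)
|p⃗_e| = 8.3055e-23 kg·m/s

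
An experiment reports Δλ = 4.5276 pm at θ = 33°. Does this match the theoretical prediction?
No, inconsistent

Calculate the expected shift for θ = 33°:

Δλ_expected = λ_C(1 - cos(33°))
Δλ_expected = 2.4263 × (1 - cos(33°))
Δλ_expected = 2.4263 × 0.1613
Δλ_expected = 0.3914 pm

Given shift: 4.5276 pm
Expected shift: 0.3914 pm
Difference: 4.1361 pm

The values do not match. The given shift corresponds to θ ≈ 150.0°, not 33°.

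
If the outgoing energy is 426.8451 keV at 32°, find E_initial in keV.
488.9001 keV

Convert final energy to wavelength (hc ≈ 1239.842 keV·pm):
λ' = hc/E' = 1239.842 / 426.8451 = 2.9047 pm

Calculate the Compton shift:
Δλ = λ_C(1 - cos(32°))
Δλ = 2.4263 × (1 - cos(32°))
Δλ = 0.3687 pm

Initial wavelength:
λ = λ' - Δλ = 2.9047 - 0.3687 = 2.5360 pm

Initial energy:
E = hc/λ = 1239.842 / 2.5360 = 488.9001 keV

(Intermediate values are shown rounded; full precision is carried through to the final answer.)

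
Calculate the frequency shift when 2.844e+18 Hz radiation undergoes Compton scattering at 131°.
1.044e+17 Hz (decrease)

Convert frequency to wavelength (c = 299792458 m/s):
λ₀ = c/f₀ = 299792458/2.844e+18 = 1.0541226e-10 m = 105.4123 pm

Calculate Compton shift:
Δλ = λ_C(1 - cos(131°)) = 4.0181 pm

Final wavelength:
λ' = λ₀ + Δλ = 105.4123 + 4.0181 = 109.4304 pm

Final frequency:
f' = c/λ' = 299792458/1.0943037e-10 = 2.7395727e+18 Hz

Frequency shift (decrease):
Δf = f₀ - f' = 2.844e+18 - 2.7395727e+18 = 1.044e+17 Hz

(Intermediate values are shown rounded; full precision is carried through to the final answer.)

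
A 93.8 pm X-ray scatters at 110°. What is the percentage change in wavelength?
3.4714%

Calculate the Compton shift:
Δλ = λ_C(1 - cos(110°))
Δλ = 2.4263 × (1 - cos(110°))
Δλ = 2.4263 × 1.3420
Δλ = 3.2562 pm

Percentage change:
(Δλ/λ₀) × 100 = (3.2562/93.8) × 100
= 3.4714%

(Intermediate values are shown rounded; full precision is carried through to the final answer.)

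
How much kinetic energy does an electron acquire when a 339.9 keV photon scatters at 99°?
147.7817 keV

By energy conservation: K_e = E_initial - E_final

First find the scattered photon energy:
Initial wavelength: λ = hc/E = 3.6477 pm
Compton shift: Δλ = λ_C(1 - cos(99°)) = 2.8059 pm
Final wavelength: λ' = 3.6477 + 2.8059 = 6.4535 pm
Final photon energy: E' = hc/λ' = 192.1183 keV

Electron kinetic energy:
K_e = E - E' = 339.9000 - 192.1183 = 147.7817 keV

(Intermediate values are shown rounded; full precision is carried through to the final answer.)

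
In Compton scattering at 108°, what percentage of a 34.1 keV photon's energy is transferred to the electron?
0.0803 (or 8.03%)

Calculate initial and final photon energies:

Initial: E₀ = 34.1 keV → λ₀ = 36.3590 pm
Compton shift: Δλ = 3.1761 pm
Final wavelength: λ' = 39.5351 pm
Final energy: E' = 31.3606 keV

Fractional energy loss:
(E₀ - E')/E₀ = (34.1000 - 31.3606)/34.1000
= 2.7394/34.1000
= 0.0803
= 8.03%

(Intermediate values are shown rounded; full precision is carried through to the final answer.)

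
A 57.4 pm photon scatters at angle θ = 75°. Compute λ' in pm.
59.1983 pm

Using the Compton scattering formula:
λ' = λ + Δλ = λ + λ_C(1 - cos θ)

Given:
- Initial wavelength λ = 57.4 pm
- Scattering angle θ = 75°
- Compton wavelength λ_C ≈ 2.4263 pm

Calculate the shift:
Δλ = 2.4263 × (1 - cos(75°))
Δλ = 2.4263 × 0.7412
Δλ = 1.7983 pm

Final wavelength:
λ' = 57.4 + 1.7983 = 59.1983 pm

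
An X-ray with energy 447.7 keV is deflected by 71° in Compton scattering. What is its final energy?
281.4152 keV

First convert energy to wavelength:
λ = hc/E, with hc ≈ 1239.842 keV·pm (i.e. 1239.842 eV·nm)

For E = 447.7 keV = 447700 eV:
λ = 1239.842 keV·pm / 447.7 keV
λ = 2.7694 pm

Calculate the Compton shift:
Δλ = λ_C(1 - cos(71°)) = 2.4263 × 0.6744
Δλ = 1.6364 pm

Final wavelength:
λ' = 2.7694 + 1.6364 = 4.4057 pm

Final energy:
E' = hc/λ' = 1239.842 / 4.4057 = 281.4152 keV

(Intermediate values are shown rounded; full precision is carried through to the final answer.)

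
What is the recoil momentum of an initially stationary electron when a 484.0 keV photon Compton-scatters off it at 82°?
2.7740e-22 kg·m/s

The electron is initially at rest, so by conservation of momentum:
p⃗_e = p⃗₀ − p⃗'  (incident photon momentum minus scattered photon momentum)

Photon momentum magnitudes (p = h/λ = E/c):
λ₀ = hc/E₀ = 2.5617 pm → p₀ = h/λ₀ = 2.5866e-22 kg·m/s
Δλ = λ_C(1 − cos 82°) = 2.0886 pm
λ' = 4.6503 pm → p' = h/λ' = 1.4249e-22 kg·m/s

The scattered photon makes angle θ = 82° with the incident direction, so by the law of cosines:
|p⃗_e|² = p₀² + p'² − 2p₀p'cos θ
|p⃗_e|² = (2.5866e-22)² + (1.4249e-22)² − 2·2.5866e-22·1.4249e-22·cos(82°)
|p⃗_e| = 2.7740e-22 kg·m/s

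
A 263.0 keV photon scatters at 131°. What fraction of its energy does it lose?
0.4601 (or 46.01%)

Calculate initial and final photon energies:

Initial: E₀ = 263.0 keV → λ₀ = 4.7142 pm
Compton shift: Δλ = 4.0181 pm
Final wavelength: λ' = 8.7323 pm
Final energy: E' = 141.9828 keV

Fractional energy loss:
(E₀ - E')/E₀ = (263.0000 - 141.9828)/263.0000
= 121.0172/263.0000
= 0.4601
= 46.01%

(Intermediate values are shown rounded; full precision is carried through to the final answer.)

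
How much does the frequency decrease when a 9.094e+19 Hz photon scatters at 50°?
1.893e+19 Hz (decrease)

Convert frequency to wavelength (c = 299792458 m/s):
λ₀ = c/f₀ = 299792458/9.094e+19 = 3.2965962e-12 m = 3.2966 pm

Calculate Compton shift:
Δλ = λ_C(1 - cos(50°)) = 0.8667 pm

Final wavelength:
λ' = λ₀ + Δλ = 3.2966 + 0.8667 = 4.1633 pm

Final frequency:
f' = c/λ' = 299792458/4.1633043e-12 = 7.2008299e+19 Hz

Frequency shift (decrease):
Δf = f₀ - f' = 9.094e+19 - 7.2008299e+19 = 1.893e+19 Hz

(Intermediate values are shown rounded; full precision is carried through to the final answer.)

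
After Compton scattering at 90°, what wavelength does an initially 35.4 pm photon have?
37.8263 pm

Using the Compton formula: λ' = λ + λ_C(1 − cos θ)

For θ = 90°, cos θ = 0 (exact) = 0.0000, so:
1 − cos 90° = 1 − (0) = 1.0000

Δλ = λ_C × 1.0000 = 2.4263 × 1.0000 = 2.4263 pm

λ' = 35.4 + 2.4263 = 37.8263 pm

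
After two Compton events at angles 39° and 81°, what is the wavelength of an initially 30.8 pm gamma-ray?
33.3875 pm

Apply Compton shift twice:

First scattering at θ₁ = 39°:
Δλ₁ = λ_C(1 - cos(39°))
Δλ₁ = 2.4263 × 0.2229
Δλ₁ = 0.5407 pm

After first scattering:
λ₁ = 30.8 + 0.5407 = 31.3407 pm

Second scattering at θ₂ = 81°:
Δλ₂ = λ_C(1 - cos(81°))
Δλ₂ = 2.4263 × 0.8436
Δλ₂ = 2.0468 pm

Final wavelength:
λ₂ = 31.3407 + 2.0468 = 33.3875 pm

Total shift: Δλ_total = 0.5407 + 2.0468 = 2.5875 pm

(Intermediate values are shown rounded; full precision is carried through to the final answer.)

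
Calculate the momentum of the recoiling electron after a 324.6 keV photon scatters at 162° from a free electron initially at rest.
2.4831e-22 kg·m/s

The electron is initially at rest, so by conservation of momentum:
p⃗_e = p⃗₀ − p⃗'  (incident photon momentum minus scattered photon momentum)

Photon momentum magnitudes (p = h/λ = E/c):
λ₀ = hc/E₀ = 3.8196 pm → p₀ = h/λ₀ = 1.7348e-22 kg·m/s
Δλ = λ_C(1 − cos 162°) = 4.7339 pm
λ' = 8.5535 pm → p' = h/λ' = 7.7466e-23 kg·m/s

The scattered photon makes angle θ = 162° with the incident direction, so by the law of cosines:
|p⃗_e|² = p₀² + p'² − 2p₀p'cos θ
|p⃗_e|² = (1.7348e-22)² + (7.7466e-23)² − 2·1.7348e-22·7.7466e-23·cos(162°)
|p⃗_e| = 2.4831e-22 kg·m/s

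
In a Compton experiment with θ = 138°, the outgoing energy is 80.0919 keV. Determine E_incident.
110.2000 keV

Convert final energy to wavelength (hc ≈ 1239.842 keV·pm):
λ' = hc/E' = 1239.842 / 80.0919 = 15.4802 pm

Calculate the Compton shift:
Δλ = λ_C(1 - cos(138°))
Δλ = 2.4263 × (1 - cos(138°))
Δλ = 4.2294 pm

Initial wavelength:
λ = λ' - Δλ = 15.4802 - 4.2294 = 11.2508 pm

Initial energy:
E = hc/λ = 1239.842 / 11.2508 = 110.2000 keV

(Intermediate values are shown rounded; full precision is carried through to the final answer.)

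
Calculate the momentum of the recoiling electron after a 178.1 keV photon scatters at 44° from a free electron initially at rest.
6.8587e-23 kg·m/s

The electron is initially at rest, so by conservation of momentum:
p⃗_e = p⃗₀ − p⃗'  (incident photon momentum minus scattered photon momentum)

Photon momentum magnitudes (p = h/λ = E/c):
λ₀ = hc/E₀ = 6.9615 pm → p₀ = h/λ₀ = 9.5182e-23 kg·m/s
Δλ = λ_C(1 − cos 44°) = 0.6810 pm
λ' = 7.6425 pm → p' = h/λ' = 8.6701e-23 kg·m/s

The scattered photon makes angle θ = 44° with the incident direction, so by the law of cosines:
|p⃗_e|² = p₀² + p'² − 2p₀p'cos θ
|p⃗_e|² = (9.5182e-23)² + (8.6701e-23)² − 2·9.5182e-23·8.6701e-23·cos(44°)
|p⃗_e| = 6.8587e-23 kg·m/s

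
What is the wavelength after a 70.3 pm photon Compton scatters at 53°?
71.2661 pm

Using the Compton scattering formula:
λ' = λ + Δλ = λ + λ_C(1 - cos θ)

Given:
- Initial wavelength λ = 70.3 pm
- Scattering angle θ = 53°
- Compton wavelength λ_C ≈ 2.4263 pm

Calculate the shift:
Δλ = 2.4263 × (1 - cos(53°))
Δλ = 2.4263 × 0.3982
Δλ = 0.9661 pm

Final wavelength:
λ' = 70.3 + 0.9661 = 71.2661 pm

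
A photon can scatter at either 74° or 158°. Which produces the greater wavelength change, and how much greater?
158° produces the larger shift by a factor of 2.661

Calculate both shifts using Δλ = λ_C(1 - cos θ):

For θ₁ = 74°:
Δλ₁ = 2.4263 × (1 - cos(74°))
Δλ₁ = 2.4263 × 0.7244
Δλ₁ = 1.7575 pm

For θ₂ = 158°:
Δλ₂ = 2.4263 × (1 - cos(158°))
Δλ₂ = 2.4263 × 1.9272
Δλ₂ = 4.6759 pm

The 158° angle produces the larger shift.
Ratio: 4.6759/1.7575 = 2.661

(Intermediate values are shown rounded; full precision is carried through to the final answer.)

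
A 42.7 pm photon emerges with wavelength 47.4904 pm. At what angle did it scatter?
167.00°

First find the wavelength shift:
Δλ = λ' - λ = 47.4904 - 42.7 = 4.7904 pm

Using Δλ = λ_C(1 - cos θ), with λ_C = h/(m_e·c) ≈ 2.42631024 pm:
cos θ = 1 - Δλ/λ_C
cos θ = 1 - 4.7904/2.42631024
cos θ = -0.974356

θ = arccos(-0.974356)
θ = 167.00°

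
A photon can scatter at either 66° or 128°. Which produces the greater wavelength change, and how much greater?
128° produces the larger shift by a factor of 2.723

Calculate both shifts using Δλ = λ_C(1 - cos θ):

For θ₁ = 66°:
Δλ₁ = 2.4263 × (1 - cos(66°))
Δλ₁ = 2.4263 × 0.5933
Δλ₁ = 1.4394 pm

For θ₂ = 128°:
Δλ₂ = 2.4263 × (1 - cos(128°))
Δλ₂ = 2.4263 × 1.6157
Δλ₂ = 3.9201 pm

The 128° angle produces the larger shift.
Ratio: 3.9201/1.4394 = 2.723

(Intermediate values are shown rounded; full precision is carried through to the final answer.)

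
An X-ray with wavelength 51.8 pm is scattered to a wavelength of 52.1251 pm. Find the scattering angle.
30.00°

First find the wavelength shift:
Δλ = λ' - λ = 52.1251 - 51.8 = 0.3251 pm

Using Δλ = λ_C(1 - cos θ), with λ_C = h/(m_e·c) ≈ 2.42631024 pm:
cos θ = 1 - Δλ/λ_C
cos θ = 1 - 0.3251/2.42631024
cos θ = 0.866011

θ = arccos(0.866011)
θ = 30.00°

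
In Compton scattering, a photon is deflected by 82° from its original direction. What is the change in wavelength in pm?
2.0886 pm

Using the Compton scattering formula:
Δλ = λ_C(1 - cos θ)

where λ_C = h/(m_e·c) ≈ 2.4263 pm is the Compton wavelength of an electron.

For θ = 82°:
cos(82°) = 0.1392
1 - cos(82°) = 0.8608

Δλ = 2.4263 × 0.8608
Δλ = 2.0886 pm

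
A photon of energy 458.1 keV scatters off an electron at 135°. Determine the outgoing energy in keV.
181.0396 keV

First convert energy to wavelength:
λ = hc/E, with hc ≈ 1239.842 keV·pm (i.e. 1239.842 eV·nm)

For E = 458.1 keV = 458100 eV:
λ = 1239.842 keV·pm / 458.1 keV
λ = 2.7065 pm

Calculate the Compton shift:
Δλ = λ_C(1 - cos(135°)) = 2.4263 × 1.7071
Δλ = 4.1420 pm

Final wavelength:
λ' = 2.7065 + 4.1420 = 6.8485 pm

Final energy:
E' = hc/λ' = 1239.842 / 6.8485 = 181.0396 keV

(Intermediate values are shown rounded; full precision is carried through to the final answer.)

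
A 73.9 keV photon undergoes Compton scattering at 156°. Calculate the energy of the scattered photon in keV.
57.8820 keV

First convert energy to wavelength:
λ = hc/E, with hc ≈ 1239.842 keV·pm (i.e. 1239.842 eV·nm)

For E = 73.9 keV = 73900 eV:
λ = 1239.842 keV·pm / 73.9 keV
λ = 16.7773 pm

Calculate the Compton shift:
Δλ = λ_C(1 - cos(156°)) = 2.4263 × 1.9135
Δλ = 4.6429 pm

Final wavelength:
λ' = 16.7773 + 4.6429 = 21.4201 pm

Final energy:
E' = hc/λ' = 1239.842 / 21.4201 = 57.8820 keV

(Intermediate values are shown rounded; full precision is carried through to the final answer.)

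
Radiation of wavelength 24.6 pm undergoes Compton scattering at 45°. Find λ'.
25.3106 pm

Using the Compton formula: λ' = λ + λ_C(1 − cos θ)

For θ = 45°, cos θ = √2/2 (exact) ≈ 0.7071, so:
1 − cos 45° = 1 − (√2/2) ≈ 0.2929

Δλ = λ_C × 0.2929 = 2.4263 × 0.2929 = 0.7106 pm

λ' = 24.6 + 0.7106 = 25.3106 pm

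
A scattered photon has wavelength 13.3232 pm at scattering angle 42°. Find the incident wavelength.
12.7000 pm

From λ' = λ + Δλ, we have λ = λ' - Δλ

First calculate the Compton shift:
Δλ = λ_C(1 - cos θ)
Δλ = 2.4263 × (1 - cos(42°))
Δλ = 2.4263 × 0.2569
Δλ = 0.6232 pm

Initial wavelength:
λ = λ' - Δλ
λ = 13.3232 - 0.6232
λ = 12.7000 pm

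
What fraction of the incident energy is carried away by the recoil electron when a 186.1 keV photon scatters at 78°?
0.2239 (or 22.39%)

Calculate initial and final photon energies:

Initial: E₀ = 186.1 keV → λ₀ = 6.6622 pm
Compton shift: Δλ = 1.9219 pm
Final wavelength: λ' = 8.5841 pm
Final energy: E' = 144.4349 keV

Fractional energy loss:
(E₀ - E')/E₀ = (186.1000 - 144.4349)/186.1000
= 41.6651/186.1000
= 0.2239
= 22.39%

(Intermediate values are shown rounded; full precision is carried through to the final answer.)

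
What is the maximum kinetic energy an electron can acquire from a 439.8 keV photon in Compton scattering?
278.1881 keV

Maximum energy transfer occurs at θ = 180° (backscattering).

Initial photon: E₀ = 439.8 keV → λ₀ = 2.8191 pm

Maximum Compton shift (at 180°):
Δλ_max = 2λ_C = 2 × 2.4263 = 4.8526 pm

Final wavelength:
λ' = 2.8191 + 4.8526 = 7.6717 pm

Minimum photon energy (maximum energy to electron):
E'_min = hc/λ' = 161.6119 keV

Maximum electron kinetic energy:
K_max = E₀ - E'_min = 439.8000 - 161.6119 = 278.1881 keV

(Intermediate values are shown rounded; full precision is carried through to the final answer.)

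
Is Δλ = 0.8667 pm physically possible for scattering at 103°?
No, inconsistent

Calculate the expected shift for θ = 103°:

Δλ_expected = λ_C(1 - cos(103°))
Δλ_expected = 2.4263 × (1 - cos(103°))
Δλ_expected = 2.4263 × 1.2250
Δλ_expected = 2.9721 pm

Given shift: 0.8667 pm
Expected shift: 2.9721 pm
Difference: 2.1054 pm

The values do not match. The given shift corresponds to θ ≈ 50.0°, not 103°.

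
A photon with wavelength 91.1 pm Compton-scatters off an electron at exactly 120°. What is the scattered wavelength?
94.7395 pm

Using the Compton formula: λ' = λ + λ_C(1 − cos θ)

For θ = 120°, cos θ = -1/2 (exact) = -0.5000, so:
1 − cos 120° = 1 − (-1/2) = 1.5000

Δλ = λ_C × 1.5000 = 2.4263 × 1.5000 = 3.6395 pm

λ' = 91.1 + 3.6395 = 94.7395 pm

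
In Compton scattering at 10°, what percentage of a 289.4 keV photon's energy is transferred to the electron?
0.0085 (or 0.85%)

Calculate initial and final photon energies:

Initial: E₀ = 289.4 keV → λ₀ = 4.2842 pm
Compton shift: Δλ = 0.0369 pm
Final wavelength: λ' = 4.3210 pm
Final energy: E' = 286.9312 keV

Fractional energy loss:
(E₀ - E')/E₀ = (289.4000 - 286.9312)/289.4000
= 2.4688/289.4000
= 0.0085
= 0.85%

(Intermediate values are shown rounded; full precision is carried through to the final answer.)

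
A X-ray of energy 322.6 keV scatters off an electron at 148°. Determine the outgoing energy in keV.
148.8903 keV

First convert energy to wavelength:
λ = hc/E, with hc ≈ 1239.842 keV·pm (i.e. 1239.842 eV·nm)

For E = 322.6 keV = 322600 eV:
λ = 1239.842 keV·pm / 322.6 keV
λ = 3.8433 pm

Calculate the Compton shift:
Δλ = λ_C(1 - cos(148°)) = 2.4263 × 1.8480
Δλ = 4.4839 pm

Final wavelength:
λ' = 3.8433 + 4.4839 = 8.3272 pm

Final energy:
E' = hc/λ' = 1239.842 / 8.3272 = 148.8903 keV

(Intermediate values are shown rounded; full precision is carried through to the final answer.)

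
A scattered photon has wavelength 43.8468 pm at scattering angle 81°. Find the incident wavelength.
41.8000 pm

From λ' = λ + Δλ, we have λ = λ' - Δλ

First calculate the Compton shift:
Δλ = λ_C(1 - cos θ)
Δλ = 2.4263 × (1 - cos(81°))
Δλ = 2.4263 × 0.8436
Δλ = 2.0468 pm

Initial wavelength:
λ = λ' - Δλ
λ = 43.8468 - 2.0468
λ = 41.8000 pm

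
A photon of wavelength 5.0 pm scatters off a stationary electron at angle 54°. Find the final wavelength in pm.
6.0002 pm

Using the Compton scattering formula:
λ' = λ + Δλ = λ + λ_C(1 - cos θ)

Given:
- Initial wavelength λ = 5.0 pm
- Scattering angle θ = 54°
- Compton wavelength λ_C ≈ 2.4263 pm

Calculate the shift:
Δλ = 2.4263 × (1 - cos(54°))
Δλ = 2.4263 × 0.4122
Δλ = 1.0002 pm

Final wavelength:
λ' = 5.0 + 1.0002 = 6.0002 pm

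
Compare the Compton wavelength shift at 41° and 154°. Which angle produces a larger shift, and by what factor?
154° produces the larger shift by a factor of 7.741

Calculate both shifts using Δλ = λ_C(1 - cos θ):

For θ₁ = 41°:
Δλ₁ = 2.4263 × (1 - cos(41°))
Δλ₁ = 2.4263 × 0.2453
Δλ₁ = 0.5952 pm

For θ₂ = 154°:
Δλ₂ = 2.4263 × (1 - cos(154°))
Δλ₂ = 2.4263 × 1.8988
Δλ₂ = 4.6071 pm

The 154° angle produces the larger shift.
Ratio: 4.6071/0.5952 = 7.741

(Intermediate values are shown rounded; full precision is carried through to the final answer.)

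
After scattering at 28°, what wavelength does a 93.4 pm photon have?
93.6840 pm

Using the Compton scattering formula:
λ' = λ + Δλ = λ + λ_C(1 - cos θ)

Given:
- Initial wavelength λ = 93.4 pm
- Scattering angle θ = 28°
- Compton wavelength λ_C ≈ 2.4263 pm

Calculate the shift:
Δλ = 2.4263 × (1 - cos(28°))
Δλ = 2.4263 × 0.1171
Δλ = 0.2840 pm

Final wavelength:
λ' = 93.4 + 0.2840 = 93.6840 pm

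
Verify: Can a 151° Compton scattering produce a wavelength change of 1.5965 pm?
No, inconsistent

Calculate the expected shift for θ = 151°:

Δλ_expected = λ_C(1 - cos(151°))
Δλ_expected = 2.4263 × (1 - cos(151°))
Δλ_expected = 2.4263 × 1.8746
Δλ_expected = 4.5484 pm

Given shift: 1.5965 pm
Expected shift: 4.5484 pm
Difference: 2.9519 pm

The values do not match. The given shift corresponds to θ ≈ 70.0°, not 151°.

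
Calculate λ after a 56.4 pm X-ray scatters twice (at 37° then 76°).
58.7279 pm

Apply Compton shift twice:

First scattering at θ₁ = 37°:
Δλ₁ = λ_C(1 - cos(37°))
Δλ₁ = 2.4263 × 0.2014
Δλ₁ = 0.4886 pm

After first scattering:
λ₁ = 56.4 + 0.4886 = 56.8886 pm

Second scattering at θ₂ = 76°:
Δλ₂ = λ_C(1 - cos(76°))
Δλ₂ = 2.4263 × 0.7581
Δλ₂ = 1.8393 pm

Final wavelength:
λ₂ = 56.8886 + 1.8393 = 58.7279 pm

Total shift: Δλ_total = 0.4886 + 1.8393 = 2.3279 pm

(Intermediate values are shown rounded; full precision is carried through to the final answer.)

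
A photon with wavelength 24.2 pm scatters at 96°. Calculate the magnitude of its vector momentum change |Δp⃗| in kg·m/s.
3.8710e-23 kg·m/s

Photon momentum magnitude is p = h/λ.

Initial momentum:
p₀ = h/λ = 6.6261e-34/2.4200e-11 = 2.7380e-23 kg·m/s

After scattering:
λ' = λ + Δλ = 24.2 + 2.6799 = 26.8799 pm
p' = h/λ' = 6.6261e-34/2.6880e-11 = 2.4651e-23 kg·m/s

Momentum is a vector; the scattered photon's direction makes angle θ = 96° with the incident direction. The magnitude of the vector change Δp⃗ = p⃗₀ − p⃗' is found from the law of cosines:
|Δp⃗|² = p₀² + p'² − 2p₀p'cos θ
|Δp⃗|² = (2.7380e-23)² + (2.4651e-23)² − 2·2.7380e-23·2.4651e-23·cos(96°)
|Δp⃗| = 3.8710e-23 kg·m/s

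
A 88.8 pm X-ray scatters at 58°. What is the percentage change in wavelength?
1.2844%

Calculate the Compton shift:
Δλ = λ_C(1 - cos(58°))
Δλ = 2.4263 × (1 - cos(58°))
Δλ = 2.4263 × 0.4701
Δλ = 1.1406 pm

Percentage change:
(Δλ/λ₀) × 100 = (1.1406/88.8) × 100
= 1.2844%

(Intermediate values are shown rounded; full precision is carried through to the final answer.)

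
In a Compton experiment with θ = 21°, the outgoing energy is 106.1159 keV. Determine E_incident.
107.6000 keV

Convert final energy to wavelength (hc ≈ 1239.842 keV·pm):
λ' = hc/E' = 1239.842 / 106.1159 = 11.6838 pm

Calculate the Compton shift:
Δλ = λ_C(1 - cos(21°))
Δλ = 2.4263 × (1 - cos(21°))
Δλ = 0.1612 pm

Initial wavelength:
λ = λ' - Δλ = 11.6838 - 0.1612 = 11.5227 pm

Initial energy:
E = hc/λ = 1239.842 / 11.5227 = 107.6000 keV

(Intermediate values are shown rounded; full precision is carried through to the final answer.)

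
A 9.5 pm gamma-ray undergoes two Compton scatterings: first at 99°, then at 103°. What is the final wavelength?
15.2780 pm

Apply Compton shift twice:

First scattering at θ₁ = 99°:
Δλ₁ = λ_C(1 - cos(99°))
Δλ₁ = 2.4263 × 1.1564
Δλ₁ = 2.8059 pm

After first scattering:
λ₁ = 9.5 + 2.8059 = 12.3059 pm

Second scattering at θ₂ = 103°:
Δλ₂ = λ_C(1 - cos(103°))
Δλ₂ = 2.4263 × 1.2250
Δλ₂ = 2.9721 pm

Final wavelength:
λ₂ = 12.3059 + 2.9721 = 15.2780 pm

Total shift: Δλ_total = 2.8059 + 2.9721 = 5.7780 pm

(Intermediate values are shown rounded; full precision is carried through to the final answer.)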